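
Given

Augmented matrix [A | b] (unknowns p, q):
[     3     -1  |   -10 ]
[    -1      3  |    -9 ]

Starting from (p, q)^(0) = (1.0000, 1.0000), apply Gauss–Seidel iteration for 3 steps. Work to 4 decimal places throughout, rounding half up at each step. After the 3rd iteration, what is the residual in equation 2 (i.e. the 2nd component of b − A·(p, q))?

0.0000

Iteration 1:
  p = (-10 - (-1)·1.0000) / (3) = -3.0000
  q = (-9 - (-1)·-3.0000) / (3) = -4.0000
Iteration 2:
  p = (-10 - (-1)·-4.0000) / (3) = -4.6667
  q = (-9 - (-1)·-4.6667) / (3) = -4.5556
Iteration 3:
  p = (-10 - (-1)·-4.5556) / (3) = -4.8519
  q = (-9 - (-1)·-4.8519) / (3) = -4.6173
Residual b − A·x = (-0.0616, 0.0000)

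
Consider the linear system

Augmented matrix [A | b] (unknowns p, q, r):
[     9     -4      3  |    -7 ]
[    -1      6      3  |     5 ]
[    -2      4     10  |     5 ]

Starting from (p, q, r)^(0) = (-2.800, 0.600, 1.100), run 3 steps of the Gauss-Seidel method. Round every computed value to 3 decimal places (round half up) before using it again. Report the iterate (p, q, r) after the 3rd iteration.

Iteration 1:
  p = (-7 - (-4)·0.600 - (3)·1.100) / (9) = -0.878
  q = (5 - (-1)·-0.878 - (3)·1.100) / (6) = 0.137
  r = (5 - (-2)·-0.878 - (4)·0.137) / (10) = 0.270
Iteration 2:
  p = (-7 - (-4)·0.137 - (3)·0.270) / (9) = -0.807
  q = (5 - (-1)·-0.807 - (3)·0.270) / (6) = 0.564
  r = (5 - (-2)·-0.807 - (4)·0.564) / (10) = 0.113
Iteration 3:
  p = (-7 - (-4)·0.564 - (3)·0.113) / (9) = -0.565
  q = (5 - (-1)·-0.565 - (3)·0.113) / (6) = 0.683
  r = (5 - (-2)·-0.565 - (4)·0.683) / (10) = 0.114

(-0.565, 0.683, 0.114)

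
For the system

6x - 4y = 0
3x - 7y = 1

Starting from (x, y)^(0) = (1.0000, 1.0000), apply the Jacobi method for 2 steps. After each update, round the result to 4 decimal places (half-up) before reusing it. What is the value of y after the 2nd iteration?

0.1429

Iteration 1:
  x = (0 - (-4)·1.0000) / (6) = 0.6667
  y = (1 - (3)·1.0000) / (-7) = 0.2857
Iteration 2:
  x = (0 - (-4)·0.2857) / (6) = 0.1905
  y = (1 - (3)·0.6667) / (-7) = 0.1429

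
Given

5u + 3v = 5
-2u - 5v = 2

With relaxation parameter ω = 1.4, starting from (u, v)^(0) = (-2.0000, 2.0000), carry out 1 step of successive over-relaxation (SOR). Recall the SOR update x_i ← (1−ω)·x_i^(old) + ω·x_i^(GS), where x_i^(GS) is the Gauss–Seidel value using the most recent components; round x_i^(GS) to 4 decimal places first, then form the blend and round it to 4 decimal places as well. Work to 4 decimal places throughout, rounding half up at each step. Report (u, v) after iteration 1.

Iteration 1:
  u: GS value = (5 - (3)·2.0000) / (5) = -0.2000;  u ← (1−ω)·-2.0000 + ω·-0.2000 = 0.5200
  v: GS value = (2 - (-2)·0.5200) / (-5) = -0.6080;  v ← (1−ω)·2.0000 + ω·-0.6080 = -1.6512

(0.5200, -1.6512)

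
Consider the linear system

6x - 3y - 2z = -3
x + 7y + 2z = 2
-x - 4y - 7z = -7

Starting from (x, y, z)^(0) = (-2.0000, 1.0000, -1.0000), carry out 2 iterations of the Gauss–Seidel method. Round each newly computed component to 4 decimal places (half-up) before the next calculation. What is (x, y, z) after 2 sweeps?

Iteration 1:
  x = (-3 - (-3)·1.0000 - (-2)·-1.0000) / (6) = -0.3333
  y = (2 - (1)·-0.3333 - (2)·-1.0000) / (7) = 0.6190
  z = (-7 - (-1)·-0.3333 - (-4)·0.6190) / (-7) = 0.6939
Iteration 2:
  x = (-3 - (-3)·0.6190 - (-2)·0.6939) / (6) = 0.0408
  y = (2 - (1)·0.0408 - (2)·0.6939) / (7) = 0.0816
  z = (-7 - (-1)·0.0408 - (-4)·0.0816) / (-7) = 0.9475

(0.0408, 0.0816, 0.9475)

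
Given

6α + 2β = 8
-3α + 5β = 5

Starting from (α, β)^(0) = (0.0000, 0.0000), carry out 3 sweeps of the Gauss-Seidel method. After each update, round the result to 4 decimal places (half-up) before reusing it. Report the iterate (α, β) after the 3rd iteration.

(0.8533, 1.5120)

Iteration 1:
  α = (8 - (2)·0.0000) / (6) = 1.3333
  β = (5 - (-3)·1.3333) / (5) = 1.8000
Iteration 2:
  α = (8 - (2)·1.8000) / (6) = 0.7333
  β = (5 - (-3)·0.7333) / (5) = 1.4400
Iteration 3:
  α = (8 - (2)·1.4400) / (6) = 0.8533
  β = (5 - (-3)·0.8533) / (5) = 1.5120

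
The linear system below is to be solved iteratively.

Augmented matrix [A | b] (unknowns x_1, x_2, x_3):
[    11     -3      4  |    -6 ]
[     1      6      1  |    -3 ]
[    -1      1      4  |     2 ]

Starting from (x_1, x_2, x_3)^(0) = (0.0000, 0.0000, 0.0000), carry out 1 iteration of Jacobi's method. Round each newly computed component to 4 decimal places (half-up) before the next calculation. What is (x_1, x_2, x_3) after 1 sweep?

(-0.5455, -0.5000, 0.5000)

Iteration 1:
  x_1 = (-6 - (-3)·0.0000 - (4)·0.0000) / (11) = -0.5455
  x_2 = (-3 - (1)·0.0000 - (1)·0.0000) / (6) = -0.5000
  x_3 = (2 - (-1)·0.0000 - (1)·0.0000) / (4) = 0.5000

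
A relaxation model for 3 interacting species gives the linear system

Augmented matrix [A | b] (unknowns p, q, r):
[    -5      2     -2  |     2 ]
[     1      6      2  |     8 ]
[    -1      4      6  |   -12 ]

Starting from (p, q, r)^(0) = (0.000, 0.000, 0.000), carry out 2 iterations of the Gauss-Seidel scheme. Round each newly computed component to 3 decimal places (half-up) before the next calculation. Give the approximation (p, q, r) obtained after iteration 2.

Iteration 1:
  p = (2 - (2)·0.000 - (-2)·0.000) / (-5) = -0.400
  q = (8 - (1)·-0.400 - (2)·0.000) / (6) = 1.400
  r = (-12 - (-1)·-0.400 - (4)·1.400) / (6) = -3.000
Iteration 2:
  p = (2 - (2)·1.400 - (-2)·-3.000) / (-5) = 1.360
  q = (8 - (1)·1.360 - (2)·-3.000) / (6) = 2.107
  r = (-12 - (-1)·1.360 - (4)·2.107) / (6) = -3.178

(1.360, 2.107, -3.178)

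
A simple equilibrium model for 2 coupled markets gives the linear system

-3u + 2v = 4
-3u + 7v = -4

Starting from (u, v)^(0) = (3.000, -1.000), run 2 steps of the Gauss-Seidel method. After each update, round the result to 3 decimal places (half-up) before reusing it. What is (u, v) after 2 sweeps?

Iteration 1:
  u = (4 - (2)·-1.000) / (-3) = -2.000
  v = (-4 - (-3)·-2.000) / (7) = -1.429
Iteration 2:
  u = (4 - (2)·-1.429) / (-3) = -2.286
  v = (-4 - (-3)·-2.286) / (7) = -1.551

(-2.286, -1.551)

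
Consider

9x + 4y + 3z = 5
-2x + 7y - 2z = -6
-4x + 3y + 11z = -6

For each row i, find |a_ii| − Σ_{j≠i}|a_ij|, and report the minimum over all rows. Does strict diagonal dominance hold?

2

row 1: |9| − (4+3) = 2
row 2: |7| − (2+2) = 3
row 3: |11| − (4+3) = 4
minimum over rows = 2 → strictly diagonally dominant (convergence guaranteed)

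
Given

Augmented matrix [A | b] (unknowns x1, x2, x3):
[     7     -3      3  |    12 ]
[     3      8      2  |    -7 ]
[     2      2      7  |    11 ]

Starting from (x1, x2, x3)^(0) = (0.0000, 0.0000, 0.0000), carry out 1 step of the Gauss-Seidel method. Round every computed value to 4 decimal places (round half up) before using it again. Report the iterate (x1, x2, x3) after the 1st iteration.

Iteration 1:
  x1 = (12 - (-3)·0.0000 - (3)·0.0000) / (7) = 1.7143
  x2 = (-7 - (3)·1.7143 - (2)·0.0000) / (8) = -1.5179
  x3 = (11 - (2)·1.7143 - (2)·-1.5179) / (7) = 1.5153

(1.7143, -1.5179, 1.5153)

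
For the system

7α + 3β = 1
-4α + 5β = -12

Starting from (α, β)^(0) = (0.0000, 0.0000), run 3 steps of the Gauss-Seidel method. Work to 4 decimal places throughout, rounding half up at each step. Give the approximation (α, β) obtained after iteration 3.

(0.7866, -1.7707)

Iteration 1:
  α = (1 - (3)·0.0000) / (7) = 0.1429
  β = (-12 - (-4)·0.1429) / (5) = -2.2857
Iteration 2:
  α = (1 - (3)·-2.2857) / (7) = 1.1224
  β = (-12 - (-4)·1.1224) / (5) = -1.5021
Iteration 3:
  α = (1 - (3)·-1.5021) / (7) = 0.7866
  β = (-12 - (-4)·0.7866) / (5) = -1.7707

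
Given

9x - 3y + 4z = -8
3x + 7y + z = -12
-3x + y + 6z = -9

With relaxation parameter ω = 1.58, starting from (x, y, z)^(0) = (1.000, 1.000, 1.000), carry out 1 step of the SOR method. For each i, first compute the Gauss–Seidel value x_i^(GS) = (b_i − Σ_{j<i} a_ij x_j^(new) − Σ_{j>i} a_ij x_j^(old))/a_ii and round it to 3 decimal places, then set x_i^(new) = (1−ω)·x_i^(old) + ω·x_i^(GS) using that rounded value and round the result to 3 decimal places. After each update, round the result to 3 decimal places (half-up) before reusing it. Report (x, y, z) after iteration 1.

Iteration 1:
  x: GS value = (-8 - (-3)·1.000 - (4)·1.000) / (9) = -1.000;  x ← (1−ω)·1.000 + ω·-1.000 = -2.160
  y: GS value = (-12 - (3)·-2.160 - (1)·1.000) / (7) = -0.931;  y ← (1−ω)·1.000 + ω·-0.931 = -2.051
  z: GS value = (-9 - (-3)·-2.160 - (1)·-2.051) / (6) = -2.238;  z ← (1−ω)·1.000 + ω·-2.238 = -4.116

(-2.160, -2.051, -4.116)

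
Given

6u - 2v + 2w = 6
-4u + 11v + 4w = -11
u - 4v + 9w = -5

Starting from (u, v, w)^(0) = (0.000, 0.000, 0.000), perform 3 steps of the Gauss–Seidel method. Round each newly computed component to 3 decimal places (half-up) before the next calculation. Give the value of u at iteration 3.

Iteration 1:
  u = (6 - (-2)·0.000 - (2)·0.000) / (6) = 1.000
  v = (-11 - (-4)·1.000 - (4)·0.000) / (11) = -0.636
  w = (-5 - (1)·1.000 - (-4)·-0.636) / (9) = -0.949
Iteration 2:
  u = (6 - (-2)·-0.636 - (2)·-0.949) / (6) = 1.104
  v = (-11 - (-4)·1.104 - (4)·-0.949) / (11) = -0.253
  w = (-5 - (1)·1.104 - (-4)·-0.253) / (9) = -0.791
Iteration 3:
  u = (6 - (-2)·-0.253 - (2)·-0.791) / (6) = 1.179
  v = (-11 - (-4)·1.179 - (4)·-0.791) / (11) = -0.284
  w = (-5 - (1)·1.179 - (-4)·-0.284) / (9) = -0.813

1.179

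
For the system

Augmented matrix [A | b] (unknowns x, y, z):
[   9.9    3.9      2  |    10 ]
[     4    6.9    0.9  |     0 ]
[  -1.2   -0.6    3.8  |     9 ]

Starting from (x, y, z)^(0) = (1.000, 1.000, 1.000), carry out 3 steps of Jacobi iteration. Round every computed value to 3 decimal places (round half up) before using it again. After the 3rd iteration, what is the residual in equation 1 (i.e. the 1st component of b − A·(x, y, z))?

Iteration 1:
  x = (10 - (3.9)·1.000 - (2)·1.000) / (9.9) = 0.414
  y = (0 - (4)·1.000 - (0.9)·1.000) / (6.9) = -0.710
  z = (9 - (-1.2)·1.000 - (-0.6)·1.000) / (3.8) = 2.842
Iteration 2:
  x = (10 - (3.9)·-0.710 - (2)·2.842) / (9.9) = 0.716
  y = (0 - (4)·0.414 - (0.9)·2.842) / (6.9) = -0.611
  z = (9 - (-1.2)·0.414 - (-0.6)·-0.710) / (3.8) = 2.387
Iteration 3:
  x = (10 - (3.9)·-0.611 - (2)·2.387) / (9.9) = 0.769
  y = (0 - (4)·0.716 - (0.9)·2.387) / (6.9) = -0.726
  z = (9 - (-1.2)·0.716 - (-0.6)·-0.611) / (3.8) = 2.498
Residual b − A·x = (0.222, -0.315, -0.005)

0.222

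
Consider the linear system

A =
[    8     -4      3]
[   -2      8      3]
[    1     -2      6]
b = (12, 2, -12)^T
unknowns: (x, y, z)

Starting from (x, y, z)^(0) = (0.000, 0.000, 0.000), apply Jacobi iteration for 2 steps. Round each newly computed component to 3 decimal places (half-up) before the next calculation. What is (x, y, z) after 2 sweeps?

Iteration 1:
  x = (12 - (-4)·0.000 - (3)·0.000) / (8) = 1.500
  y = (2 - (-2)·0.000 - (3)·0.000) / (8) = 0.250
  z = (-12 - (1)·0.000 - (-2)·0.000) / (6) = -2.000
Iteration 2:
  x = (12 - (-4)·0.250 - (3)·-2.000) / (8) = 2.375
  y = (2 - (-2)·1.500 - (3)·-2.000) / (8) = 1.375
  z = (-12 - (1)·1.500 - (-2)·0.250) / (6) = -2.167

(2.375, 1.375, -2.167)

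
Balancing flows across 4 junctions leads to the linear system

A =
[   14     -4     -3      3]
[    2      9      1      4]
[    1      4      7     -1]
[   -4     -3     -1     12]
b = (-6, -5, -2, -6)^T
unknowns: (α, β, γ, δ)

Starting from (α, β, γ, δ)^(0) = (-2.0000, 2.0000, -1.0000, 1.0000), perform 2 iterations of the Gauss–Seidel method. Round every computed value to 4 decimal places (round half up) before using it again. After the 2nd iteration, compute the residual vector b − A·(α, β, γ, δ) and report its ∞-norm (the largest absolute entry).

Iteration 1:
  α = (-6 - (-4)·2.0000 - (-3)·-1.0000 - (3)·1.0000) / (14) = -0.2857
  β = (-5 - (2)·-0.2857 - (1)·-1.0000 - (4)·1.0000) / (9) = -0.8254
  γ = (-2 - (1)·-0.2857 - (4)·-0.8254 - (-1)·1.0000) / (7) = 0.3696
  δ = (-6 - (-4)·-0.2857 - (-3)·-0.8254 - (-1)·0.3696) / (12) = -0.7708
Iteration 2:
  α = (-6 - (-4)·-0.8254 - (-3)·0.3696 - (3)·-0.7708) / (14) = -0.4200
  β = (-5 - (2)·-0.4200 - (1)·0.3696 - (4)·-0.7708) / (9) = -0.1607
  γ = (-2 - (1)·-0.4200 - (4)·-0.1607 - (-1)·-0.7708) / (7) = -0.2440
  δ = (-6 - (-4)·-0.4200 - (-3)·-0.1607 - (-1)·-0.2440) / (12) = -0.7005
Residual b − A·x = (0.6067, 0.3323, 0.0703, -0.0001); ∞-norm = 0.6067

0.6067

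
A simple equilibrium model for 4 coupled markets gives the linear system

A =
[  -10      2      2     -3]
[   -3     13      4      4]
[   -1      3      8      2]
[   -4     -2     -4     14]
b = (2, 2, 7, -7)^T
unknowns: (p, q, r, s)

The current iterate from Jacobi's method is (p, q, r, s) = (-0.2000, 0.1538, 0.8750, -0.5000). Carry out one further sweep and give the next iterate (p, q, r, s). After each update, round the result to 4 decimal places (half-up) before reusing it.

One sweep:
  p = (2 - (2)·0.1538 - (2)·0.8750 - (-3)·-0.5000) / (-10) = 0.1558
  q = (2 - (-3)·-0.2000 - (4)·0.8750 - (4)·-0.5000) / (13) = -0.0077
  r = (7 - (-1)·-0.2000 - (3)·0.1538 - (2)·-0.5000) / (8) = 0.9173
  s = (-7 - (-4)·-0.2000 - (-2)·0.1538 - (-4)·0.8750) / (14) = -0.2852

(0.1558, -0.0077, 0.9173, -0.2852)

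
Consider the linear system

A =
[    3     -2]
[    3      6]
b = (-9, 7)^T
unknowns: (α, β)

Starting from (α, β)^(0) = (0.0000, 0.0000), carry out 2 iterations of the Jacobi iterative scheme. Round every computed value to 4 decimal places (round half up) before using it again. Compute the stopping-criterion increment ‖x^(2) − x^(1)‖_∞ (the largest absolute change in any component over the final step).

Iteration 1:
  α = (-9 - (-2)·0.0000) / (3) = -3.0000
  β = (7 - (3)·0.0000) / (6) = 1.1667
Iteration 2:
  α = (-9 - (-2)·1.1667) / (3) = -2.2222
  β = (7 - (3)·-3.0000) / (6) = 2.6667
Change: (0.7778, 1.5000) → max |·| = 1.5000

1.5000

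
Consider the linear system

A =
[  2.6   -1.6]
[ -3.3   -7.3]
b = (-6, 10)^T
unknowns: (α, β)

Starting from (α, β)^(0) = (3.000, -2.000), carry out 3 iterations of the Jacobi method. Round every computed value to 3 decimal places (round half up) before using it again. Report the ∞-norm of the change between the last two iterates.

Iteration 1:
  α = (-6 - (-1.6)·-2.000) / (2.6) = -3.538
  β = (10 - (-3.3)·3.000) / (-7.3) = -2.726
Iteration 2:
  α = (-6 - (-1.6)·-2.726) / (2.6) = -3.985
  β = (10 - (-3.3)·-3.538) / (-7.3) = 0.230
Iteration 3:
  α = (-6 - (-1.6)·0.230) / (2.6) = -2.166
  β = (10 - (-3.3)·-3.985) / (-7.3) = 0.432
Change: (1.819, 0.202) → max |·| = 1.819

1.819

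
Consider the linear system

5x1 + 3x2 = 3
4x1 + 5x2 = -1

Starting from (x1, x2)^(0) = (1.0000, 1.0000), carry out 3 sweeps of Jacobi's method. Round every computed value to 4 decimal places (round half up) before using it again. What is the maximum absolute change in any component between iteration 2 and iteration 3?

Iteration 1:
  x1 = (3 - (3)·1.0000) / (5) = 0.0000
  x2 = (-1 - (4)·1.0000) / (5) = -1.0000
Iteration 2:
  x1 = (3 - (3)·-1.0000) / (5) = 1.2000
  x2 = (-1 - (4)·0.0000) / (5) = -0.2000
Iteration 3:
  x1 = (3 - (3)·-0.2000) / (5) = 0.7200
  x2 = (-1 - (4)·1.2000) / (5) = -1.1600
Change: (-0.4800, -0.9600) → max |·| = 0.9600

0.9600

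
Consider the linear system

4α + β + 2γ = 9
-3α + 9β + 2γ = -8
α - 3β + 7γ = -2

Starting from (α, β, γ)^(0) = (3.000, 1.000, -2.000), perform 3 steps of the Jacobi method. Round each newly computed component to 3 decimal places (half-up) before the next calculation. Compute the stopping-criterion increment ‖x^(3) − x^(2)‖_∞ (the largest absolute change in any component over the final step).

0.207

Iteration 1:
  α = (9 - (1)·1.000 - (2)·-2.000) / (4) = 3.000
  β = (-8 - (-3)·3.000 - (2)·-2.000) / (9) = 0.556
  γ = (-2 - (1)·3.000 - (-3)·1.000) / (7) = -0.286
Iteration 2:
  α = (9 - (1)·0.556 - (2)·-0.286) / (4) = 2.254
  β = (-8 - (-3)·3.000 - (2)·-0.286) / (9) = 0.175
  γ = (-2 - (1)·3.000 - (-3)·0.556) / (7) = -0.476
Iteration 3:
  α = (9 - (1)·0.175 - (2)·-0.476) / (4) = 2.444
  β = (-8 - (-3)·2.254 - (2)·-0.476) / (9) = -0.032
  γ = (-2 - (1)·2.254 - (-3)·0.175) / (7) = -0.533
Change: (0.190, -0.207, -0.057) → max |·| = 0.207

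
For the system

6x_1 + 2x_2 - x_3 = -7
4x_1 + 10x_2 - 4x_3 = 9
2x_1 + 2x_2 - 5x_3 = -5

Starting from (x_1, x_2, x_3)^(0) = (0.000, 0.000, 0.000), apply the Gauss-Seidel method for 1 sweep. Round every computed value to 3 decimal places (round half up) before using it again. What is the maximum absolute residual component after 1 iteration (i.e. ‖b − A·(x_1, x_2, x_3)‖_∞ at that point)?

Iteration 1:
  x_1 = (-7 - (2)·0.000 - (-1)·0.000) / (6) = -1.167
  x_2 = (9 - (4)·-1.167 - (-4)·0.000) / (10) = 1.367
  x_3 = (-5 - (2)·-1.167 - (2)·1.367) / (-5) = 1.080
Residual b − A·x = (-1.652, 4.318, 0.000); ∞-norm = 4.318

4.318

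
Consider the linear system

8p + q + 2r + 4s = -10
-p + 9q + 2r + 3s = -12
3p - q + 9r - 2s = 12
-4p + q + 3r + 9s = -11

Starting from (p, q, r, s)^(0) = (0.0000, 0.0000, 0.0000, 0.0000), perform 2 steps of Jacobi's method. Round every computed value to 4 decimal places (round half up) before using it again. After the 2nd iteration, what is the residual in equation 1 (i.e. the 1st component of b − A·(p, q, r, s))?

Iteration 1:
  p = (-10 - (1)·0.0000 - (2)·0.0000 - (4)·0.0000) / (8) = -1.2500
  q = (-12 - (-1)·0.0000 - (2)·0.0000 - (3)·0.0000) / (9) = -1.3333
  r = (12 - (3)·0.0000 - (-1)·0.0000 - (-2)·0.0000) / (9) = 1.3333
  s = (-11 - (-4)·0.0000 - (1)·0.0000 - (3)·0.0000) / (9) = -1.2222
Iteration 2:
  p = (-10 - (1)·-1.3333 - (2)·1.3333 - (4)·-1.2222) / (8) = -0.8056
  q = (-12 - (-1)·-1.2500 - (2)·1.3333 - (3)·-1.2222) / (9) = -1.3611
  r = (12 - (3)·-1.2500 - (-1)·-1.3333 - (-2)·-1.2222) / (9) = 1.3303
  s = (-11 - (-4)·-1.2500 - (1)·-1.3333 - (3)·1.3333) / (9) = -2.0741
Residual b − A·x = (3.4417, 3.0060, -3.0652, 1.8147)

3.4417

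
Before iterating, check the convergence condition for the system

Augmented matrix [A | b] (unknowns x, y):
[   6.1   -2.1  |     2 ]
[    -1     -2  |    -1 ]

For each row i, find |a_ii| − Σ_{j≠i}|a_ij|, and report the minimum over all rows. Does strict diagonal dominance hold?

1

row 1: |6.1| − (2.1) = 4
row 2: |-2| − (1) = 1
minimum over rows = 1 → strictly diagonally dominant (convergence guaranteed)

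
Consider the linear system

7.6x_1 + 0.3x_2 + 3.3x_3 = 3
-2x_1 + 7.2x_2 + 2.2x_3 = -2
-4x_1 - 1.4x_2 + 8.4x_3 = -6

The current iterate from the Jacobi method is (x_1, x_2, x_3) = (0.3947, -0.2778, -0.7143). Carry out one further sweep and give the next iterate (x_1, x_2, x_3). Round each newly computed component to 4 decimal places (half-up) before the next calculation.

(0.7159, 0.0501, -0.5726)

One sweep:
  x_1 = (3 - (0.3)·-0.2778 - (3.3)·-0.7143) / (7.6) = 0.7159
  x_2 = (-2 - (-2)·0.3947 - (2.2)·-0.7143) / (7.2) = 0.0501
  x_3 = (-6 - (-4)·0.3947 - (-1.4)·-0.2778) / (8.4) = -0.5726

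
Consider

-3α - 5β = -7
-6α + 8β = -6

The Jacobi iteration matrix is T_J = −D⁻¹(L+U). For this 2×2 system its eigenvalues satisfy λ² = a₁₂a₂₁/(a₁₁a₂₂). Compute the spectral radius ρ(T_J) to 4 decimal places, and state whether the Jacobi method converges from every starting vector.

1.1180

a₁₂a₂₁/(a₁₁a₂₂) = (-5)·(-6) / ((-3)·(8)) = -1.250000
ρ = √|-1.250000| = √1.250000 = 1.1180
ρ > 1, so Jacobi diverges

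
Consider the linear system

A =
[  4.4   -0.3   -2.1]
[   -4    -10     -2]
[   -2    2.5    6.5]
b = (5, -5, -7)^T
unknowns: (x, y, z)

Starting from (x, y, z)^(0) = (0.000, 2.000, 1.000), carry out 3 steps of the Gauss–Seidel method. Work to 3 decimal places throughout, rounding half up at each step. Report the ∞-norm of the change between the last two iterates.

Iteration 1:
  x = (5 - (-0.3)·2.000 - (-2.1)·1.000) / (4.4) = 1.750
  y = (-5 - (-4)·1.750 - (-2)·1.000) / (-10) = -0.400
  z = (-7 - (-2)·1.750 - (2.5)·-0.400) / (6.5) = -0.385
Iteration 2:
  x = (5 - (-0.3)·-0.400 - (-2.1)·-0.385) / (4.4) = 0.925
  y = (-5 - (-4)·0.925 - (-2)·-0.385) / (-10) = 0.207
  z = (-7 - (-2)·0.925 - (2.5)·0.207) / (6.5) = -0.872
Iteration 3:
  x = (5 - (-0.3)·0.207 - (-2.1)·-0.872) / (4.4) = 0.734
  y = (-5 - (-4)·0.734 - (-2)·-0.872) / (-10) = 0.381
  z = (-7 - (-2)·0.734 - (2.5)·0.381) / (6.5) = -0.998
Change: (-0.191, 0.174, -0.126) → max |·| = 0.191

0.191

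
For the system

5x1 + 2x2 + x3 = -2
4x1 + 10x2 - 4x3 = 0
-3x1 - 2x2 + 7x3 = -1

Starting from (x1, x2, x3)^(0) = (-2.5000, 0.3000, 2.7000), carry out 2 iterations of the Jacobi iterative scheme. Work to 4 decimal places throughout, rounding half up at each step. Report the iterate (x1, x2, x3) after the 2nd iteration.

Iteration 1:
  x1 = (-2 - (2)·0.3000 - (1)·2.7000) / (5) = -1.0600
  x2 = (0 - (4)·-2.5000 - (-4)·2.7000) / (10) = 2.0800
  x3 = (-1 - (-3)·-2.5000 - (-2)·0.3000) / (7) = -1.1286
Iteration 2:
  x1 = (-2 - (2)·2.0800 - (1)·-1.1286) / (5) = -1.0063
  x2 = (0 - (4)·-1.0600 - (-4)·-1.1286) / (10) = -0.0274
  x3 = (-1 - (-3)·-1.0600 - (-2)·2.0800) / (7) = -0.0029

(-1.0063, -0.0274, -0.0029)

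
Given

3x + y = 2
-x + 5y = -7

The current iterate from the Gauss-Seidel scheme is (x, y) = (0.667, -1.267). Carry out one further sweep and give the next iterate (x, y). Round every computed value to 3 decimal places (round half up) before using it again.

One sweep:
  x = (2 - (1)·-1.267) / (3) = 1.089
  y = (-7 - (-1)·1.089) / (5) = -1.182

(1.089, -1.182)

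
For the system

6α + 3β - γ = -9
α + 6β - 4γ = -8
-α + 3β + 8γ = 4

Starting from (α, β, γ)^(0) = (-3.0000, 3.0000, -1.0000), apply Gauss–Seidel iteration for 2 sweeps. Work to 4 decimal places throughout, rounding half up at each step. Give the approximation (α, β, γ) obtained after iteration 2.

Iteration 1:
  α = (-9 - (3)·3.0000 - (-1)·-1.0000) / (6) = -3.1667
  β = (-8 - (1)·-3.1667 - (-4)·-1.0000) / (6) = -1.4722
  γ = (4 - (-1)·-3.1667 - (3)·-1.4722) / (8) = 0.6562
Iteration 2:
  α = (-9 - (3)·-1.4722 - (-1)·0.6562) / (6) = -0.6545
  β = (-8 - (1)·-0.6545 - (-4)·0.6562) / (6) = -0.7868
  γ = (4 - (-1)·-0.6545 - (3)·-0.7868) / (8) = 0.7132

(-0.6545, -0.7868, 0.7132)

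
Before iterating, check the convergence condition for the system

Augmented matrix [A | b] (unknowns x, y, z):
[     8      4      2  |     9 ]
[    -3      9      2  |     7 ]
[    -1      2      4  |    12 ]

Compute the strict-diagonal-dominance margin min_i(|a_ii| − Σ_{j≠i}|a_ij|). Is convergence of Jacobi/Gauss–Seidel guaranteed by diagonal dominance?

1

row 1: |8| − (4+2) = 2
row 2: |9| − (3+2) = 4
row 3: |4| − (1+2) = 1
minimum over rows = 1 → strictly diagonally dominant (convergence guaranteed)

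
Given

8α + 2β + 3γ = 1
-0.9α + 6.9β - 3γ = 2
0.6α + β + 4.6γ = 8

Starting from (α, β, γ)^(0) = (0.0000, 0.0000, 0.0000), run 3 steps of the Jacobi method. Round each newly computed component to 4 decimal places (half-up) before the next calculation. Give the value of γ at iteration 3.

1.5864

Iteration 1:
  α = (1 - (2)·0.0000 - (3)·0.0000) / (8) = 0.1250
  β = (2 - (-0.9)·0.0000 - (-3)·0.0000) / (6.9) = 0.2899
  γ = (8 - (0.6)·0.0000 - (1)·0.0000) / (4.6) = 1.7391
Iteration 2:
  α = (1 - (2)·0.2899 - (3)·1.7391) / (8) = -0.5996
  β = (2 - (-0.9)·0.1250 - (-3)·1.7391) / (6.9) = 1.0623
  γ = (8 - (0.6)·0.1250 - (1)·0.2899) / (4.6) = 1.6598
Iteration 3:
  α = (1 - (2)·1.0623 - (3)·1.6598) / (8) = -0.7630
  β = (2 - (-0.9)·-0.5996 - (-3)·1.6598) / (6.9) = 0.9333
  γ = (8 - (0.6)·-0.5996 - (1)·1.0623) / (4.6) = 1.5864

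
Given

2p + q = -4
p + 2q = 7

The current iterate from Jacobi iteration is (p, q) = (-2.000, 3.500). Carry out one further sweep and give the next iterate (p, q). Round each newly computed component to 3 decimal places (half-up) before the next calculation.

(-3.750, 4.500)

One sweep:
  p = (-4 - (1)·3.500) / (2) = -3.750
  q = (7 - (1)·-2.000) / (2) = 4.500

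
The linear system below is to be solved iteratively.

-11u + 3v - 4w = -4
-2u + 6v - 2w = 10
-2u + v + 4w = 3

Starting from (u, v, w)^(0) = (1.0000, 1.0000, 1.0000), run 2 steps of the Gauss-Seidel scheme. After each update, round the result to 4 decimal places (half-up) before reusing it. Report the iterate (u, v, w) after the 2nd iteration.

(0.8017, 2.0551, 0.6371)

Iteration 1:
  u = (-4 - (3)·1.0000 - (-4)·1.0000) / (-11) = 0.2727
  v = (10 - (-2)·0.2727 - (-2)·1.0000) / (6) = 2.0909
  w = (3 - (-2)·0.2727 - (1)·2.0909) / (4) = 0.3636
Iteration 2:
  u = (-4 - (3)·2.0909 - (-4)·0.3636) / (-11) = 0.8017
  v = (10 - (-2)·0.8017 - (-2)·0.3636) / (6) = 2.0551
  w = (3 - (-2)·0.8017 - (1)·2.0551) / (4) = 0.6371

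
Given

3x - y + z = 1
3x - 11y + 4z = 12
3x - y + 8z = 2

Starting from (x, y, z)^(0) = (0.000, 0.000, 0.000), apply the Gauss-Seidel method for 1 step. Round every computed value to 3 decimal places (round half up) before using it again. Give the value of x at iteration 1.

Iteration 1:
  x = (1 - (-1)·0.000 - (1)·0.000) / (3) = 0.333
  y = (12 - (3)·0.333 - (4)·0.000) / (-11) = -1.000
  z = (2 - (3)·0.333 - (-1)·-1.000) / (8) = 0.000

0.333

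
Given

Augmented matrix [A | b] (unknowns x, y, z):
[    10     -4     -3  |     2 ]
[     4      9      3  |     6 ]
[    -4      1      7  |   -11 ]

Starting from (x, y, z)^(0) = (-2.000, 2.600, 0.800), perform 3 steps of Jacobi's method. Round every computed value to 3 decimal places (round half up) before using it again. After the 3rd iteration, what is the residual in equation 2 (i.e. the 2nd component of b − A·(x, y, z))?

0.585

Iteration 1:
  x = (2 - (-4)·2.600 - (-3)·0.800) / (10) = 1.480
  y = (6 - (4)·-2.000 - (3)·0.800) / (9) = 1.289
  z = (-11 - (-4)·-2.000 - (1)·2.600) / (7) = -3.086
Iteration 2:
  x = (2 - (-4)·1.289 - (-3)·-3.086) / (10) = -0.210
  y = (6 - (4)·1.480 - (3)·-3.086) / (9) = 1.038
  z = (-11 - (-4)·1.480 - (1)·1.289) / (7) = -0.910
Iteration 3:
  x = (2 - (-4)·1.038 - (-3)·-0.910) / (10) = 0.342
  y = (6 - (4)·-0.210 - (3)·-0.910) / (9) = 1.063
  z = (-11 - (-4)·-0.210 - (1)·1.038) / (7) = -1.840
Residual b − A·x = (-2.688, 0.585, 2.185)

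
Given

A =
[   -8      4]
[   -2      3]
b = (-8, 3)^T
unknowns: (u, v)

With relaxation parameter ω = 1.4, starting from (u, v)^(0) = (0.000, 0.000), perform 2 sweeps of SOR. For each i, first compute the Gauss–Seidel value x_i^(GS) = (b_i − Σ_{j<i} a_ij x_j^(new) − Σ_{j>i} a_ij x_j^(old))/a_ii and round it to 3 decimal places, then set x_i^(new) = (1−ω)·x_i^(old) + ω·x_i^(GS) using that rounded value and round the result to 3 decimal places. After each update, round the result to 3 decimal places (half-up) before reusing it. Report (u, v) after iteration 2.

Iteration 1:
  u: GS value = (-8 - (4)·0.000) / (-8) = 1.000;  u ← (1−ω)·0.000 + ω·1.000 = 1.400
  v: GS value = (3 - (-2)·1.400) / (3) = 1.933;  v ← (1−ω)·0.000 + ω·1.933 = 2.706
Iteration 2:
  u: GS value = (-8 - (4)·2.706) / (-8) = 2.353;  u ← (1−ω)·1.400 + ω·2.353 = 2.734
  v: GS value = (3 - (-2)·2.734) / (3) = 2.823;  v ← (1−ω)·2.706 + ω·2.823 = 2.870

(2.734, 2.870)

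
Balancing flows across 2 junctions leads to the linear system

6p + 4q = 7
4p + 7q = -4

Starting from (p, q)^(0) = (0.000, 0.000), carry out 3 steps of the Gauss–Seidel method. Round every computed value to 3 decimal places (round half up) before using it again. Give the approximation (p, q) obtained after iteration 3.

(2.307, -1.890)

Iteration 1:
  p = (7 - (4)·0.000) / (6) = 1.167
  q = (-4 - (4)·1.167) / (7) = -1.238
Iteration 2:
  p = (7 - (4)·-1.238) / (6) = 1.992
  q = (-4 - (4)·1.992) / (7) = -1.710
Iteration 3:
  p = (7 - (4)·-1.710) / (6) = 2.307
  q = (-4 - (4)·2.307) / (7) = -1.890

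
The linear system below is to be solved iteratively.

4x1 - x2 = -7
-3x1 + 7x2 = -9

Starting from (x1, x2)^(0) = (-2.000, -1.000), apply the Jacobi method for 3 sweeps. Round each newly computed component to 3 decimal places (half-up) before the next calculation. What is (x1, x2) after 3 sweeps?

Iteration 1:
  x1 = (-7 - (-1)·-1.000) / (4) = -2.000
  x2 = (-9 - (-3)·-2.000) / (7) = -2.143
Iteration 2:
  x1 = (-7 - (-1)·-2.143) / (4) = -2.286
  x2 = (-9 - (-3)·-2.000) / (7) = -2.143
Iteration 3:
  x1 = (-7 - (-1)·-2.143) / (4) = -2.286
  x2 = (-9 - (-3)·-2.286) / (7) = -2.265

(-2.286, -2.265)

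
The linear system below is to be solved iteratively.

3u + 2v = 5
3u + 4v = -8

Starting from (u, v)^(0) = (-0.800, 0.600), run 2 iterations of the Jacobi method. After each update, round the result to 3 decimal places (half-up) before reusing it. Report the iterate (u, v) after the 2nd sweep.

(2.600, -2.950)

Iteration 1:
  u = (5 - (2)·0.600) / (3) = 1.267
  v = (-8 - (3)·-0.800) / (4) = -1.400
Iteration 2:
  u = (5 - (2)·-1.400) / (3) = 2.600
  v = (-8 - (3)·1.267) / (4) = -2.950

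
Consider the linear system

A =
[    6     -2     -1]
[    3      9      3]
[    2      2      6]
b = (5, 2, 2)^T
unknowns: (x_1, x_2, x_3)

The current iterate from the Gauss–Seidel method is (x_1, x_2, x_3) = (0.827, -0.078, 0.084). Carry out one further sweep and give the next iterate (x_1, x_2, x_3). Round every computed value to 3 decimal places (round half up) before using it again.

One sweep:
  x_1 = (5 - (-2)·-0.078 - (-1)·0.084) / (6) = 0.821
  x_2 = (2 - (3)·0.821 - (3)·0.084) / (9) = -0.079
  x_3 = (2 - (2)·0.821 - (2)·-0.079) / (6) = 0.086

(0.821, -0.079, 0.086)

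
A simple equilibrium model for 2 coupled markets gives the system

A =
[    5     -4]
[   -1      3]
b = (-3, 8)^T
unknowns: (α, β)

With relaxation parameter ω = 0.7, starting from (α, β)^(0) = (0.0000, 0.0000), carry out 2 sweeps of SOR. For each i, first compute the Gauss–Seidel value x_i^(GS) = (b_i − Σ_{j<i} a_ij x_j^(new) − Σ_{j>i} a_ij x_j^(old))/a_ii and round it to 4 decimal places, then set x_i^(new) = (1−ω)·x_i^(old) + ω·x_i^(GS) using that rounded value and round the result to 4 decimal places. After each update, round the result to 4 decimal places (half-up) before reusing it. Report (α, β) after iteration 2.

(0.4445, 2.5010)

Iteration 1:
  α: GS value = (-3 - (-4)·0.0000) / (5) = -0.6000;  α ← (1−ω)·0.0000 + ω·-0.6000 = -0.4200
  β: GS value = (8 - (-1)·-0.4200) / (3) = 2.5267;  β ← (1−ω)·0.0000 + ω·2.5267 = 1.7687
Iteration 2:
  α: GS value = (-3 - (-4)·1.7687) / (5) = 0.8150;  α ← (1−ω)·-0.4200 + ω·0.8150 = 0.4445
  β: GS value = (8 - (-1)·0.4445) / (3) = 2.8148;  β ← (1−ω)·1.7687 + ω·2.8148 = 2.5010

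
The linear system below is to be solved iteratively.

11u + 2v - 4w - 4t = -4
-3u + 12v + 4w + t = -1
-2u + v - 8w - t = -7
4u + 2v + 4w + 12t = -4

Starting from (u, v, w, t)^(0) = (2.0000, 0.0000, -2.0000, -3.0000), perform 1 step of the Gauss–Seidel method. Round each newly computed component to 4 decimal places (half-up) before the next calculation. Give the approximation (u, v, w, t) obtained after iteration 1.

Iteration 1:
  u = (-4 - (2)·0.0000 - (-4)·-2.0000 - (-4)·-3.0000) / (11) = -2.1818
  v = (-1 - (-3)·-2.1818 - (4)·-2.0000 - (1)·-3.0000) / (12) = 0.2879
  w = (-7 - (-2)·-2.1818 - (1)·0.2879 - (-1)·-3.0000) / (-8) = 1.8314
  t = (-4 - (4)·-2.1818 - (2)·0.2879 - (4)·1.8314) / (12) = -0.2645

(-2.1818, 0.2879, 1.8314, -0.2645)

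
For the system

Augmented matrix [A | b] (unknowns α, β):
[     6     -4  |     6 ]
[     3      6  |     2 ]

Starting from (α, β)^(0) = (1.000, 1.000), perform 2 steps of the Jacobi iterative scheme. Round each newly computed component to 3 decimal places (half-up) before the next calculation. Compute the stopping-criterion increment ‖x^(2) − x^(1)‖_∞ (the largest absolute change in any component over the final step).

Iteration 1:
  α = (6 - (-4)·1.000) / (6) = 1.667
  β = (2 - (3)·1.000) / (6) = -0.167
Iteration 2:
  α = (6 - (-4)·-0.167) / (6) = 0.889
  β = (2 - (3)·1.667) / (6) = -0.500
Change: (-0.778, -0.333) → max |·| = 0.778

0.778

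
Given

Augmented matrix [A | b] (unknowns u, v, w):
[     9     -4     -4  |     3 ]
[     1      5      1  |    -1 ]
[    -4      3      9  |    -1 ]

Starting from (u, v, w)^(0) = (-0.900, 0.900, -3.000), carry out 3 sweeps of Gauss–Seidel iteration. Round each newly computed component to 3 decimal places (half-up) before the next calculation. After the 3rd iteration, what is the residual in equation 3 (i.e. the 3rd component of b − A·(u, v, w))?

Iteration 1:
  u = (3 - (-4)·0.900 - (-4)·-3.000) / (9) = -0.600
  v = (-1 - (1)·-0.600 - (1)·-3.000) / (5) = 0.520
  w = (-1 - (-4)·-0.600 - (3)·0.520) / (9) = -0.551
Iteration 2:
  u = (3 - (-4)·0.520 - (-4)·-0.551) / (9) = 0.320
  v = (-1 - (1)·0.320 - (1)·-0.551) / (5) = -0.154
  w = (-1 - (-4)·0.320 - (3)·-0.154) / (9) = 0.082
Iteration 3:
  u = (3 - (-4)·-0.154 - (-4)·0.082) / (9) = 0.301
  v = (-1 - (1)·0.301 - (1)·0.082) / (5) = -0.277
  w = (-1 - (-4)·0.301 - (3)·-0.277) / (9) = 0.115
Residual b − A·x = (-0.357, -0.031, 0.000)

0.000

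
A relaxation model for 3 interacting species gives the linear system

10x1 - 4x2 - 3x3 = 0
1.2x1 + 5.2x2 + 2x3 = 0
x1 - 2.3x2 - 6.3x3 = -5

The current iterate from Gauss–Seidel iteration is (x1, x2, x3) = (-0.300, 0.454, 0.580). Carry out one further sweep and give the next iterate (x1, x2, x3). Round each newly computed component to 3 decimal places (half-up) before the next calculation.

(0.356, -0.305, 0.962)

One sweep:
  x1 = (0 - (-4)·0.454 - (-3)·0.580) / (10) = 0.356
  x2 = (0 - (1.2)·0.356 - (2)·0.580) / (5.2) = -0.305
  x3 = (-5 - (1)·0.356 - (-2.3)·-0.305) / (-6.3) = 0.962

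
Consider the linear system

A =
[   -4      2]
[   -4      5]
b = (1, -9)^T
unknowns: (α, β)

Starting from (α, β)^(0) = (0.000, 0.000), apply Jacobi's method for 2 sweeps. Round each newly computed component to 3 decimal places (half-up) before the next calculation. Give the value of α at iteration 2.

-1.150

Iteration 1:
  α = (1 - (2)·0.000) / (-4) = -0.250
  β = (-9 - (-4)·0.000) / (5) = -1.800
Iteration 2:
  α = (1 - (2)·-1.800) / (-4) = -1.150
  β = (-9 - (-4)·-0.250) / (5) = -2.000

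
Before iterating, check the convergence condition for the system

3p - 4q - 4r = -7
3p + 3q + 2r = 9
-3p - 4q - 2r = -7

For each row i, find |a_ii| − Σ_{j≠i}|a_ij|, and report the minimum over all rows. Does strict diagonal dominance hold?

row 1: |3| − (4+4) = -5
row 2: |3| − (3+2) = -2
row 3: |-2| − (3+4) = -5
minimum over rows = -5 → not strictly diagonally dominant

-5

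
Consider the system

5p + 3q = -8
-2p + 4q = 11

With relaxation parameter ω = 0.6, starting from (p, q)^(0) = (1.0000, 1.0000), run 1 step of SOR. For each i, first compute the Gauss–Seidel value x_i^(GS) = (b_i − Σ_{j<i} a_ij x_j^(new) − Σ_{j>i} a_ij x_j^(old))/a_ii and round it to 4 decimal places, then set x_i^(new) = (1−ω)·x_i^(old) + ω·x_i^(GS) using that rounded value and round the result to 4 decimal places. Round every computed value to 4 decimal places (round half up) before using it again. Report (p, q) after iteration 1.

Iteration 1:
  p: GS value = (-8 - (3)·1.0000) / (5) = -2.2000;  p ← (1−ω)·1.0000 + ω·-2.2000 = -0.9200
  q: GS value = (11 - (-2)·-0.9200) / (4) = 2.2900;  q ← (1−ω)·1.0000 + ω·2.2900 = 1.7740

(-0.9200, 1.7740)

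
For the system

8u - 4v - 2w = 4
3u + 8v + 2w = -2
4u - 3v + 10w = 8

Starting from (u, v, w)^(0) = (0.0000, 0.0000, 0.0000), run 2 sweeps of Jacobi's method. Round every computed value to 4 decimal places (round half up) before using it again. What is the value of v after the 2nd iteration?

-0.6375

Iteration 1:
  u = (4 - (-4)·0.0000 - (-2)·0.0000) / (8) = 0.5000
  v = (-2 - (3)·0.0000 - (2)·0.0000) / (8) = -0.2500
  w = (8 - (4)·0.0000 - (-3)·0.0000) / (10) = 0.8000
Iteration 2:
  u = (4 - (-4)·-0.2500 - (-2)·0.8000) / (8) = 0.5750
  v = (-2 - (3)·0.5000 - (2)·0.8000) / (8) = -0.6375
  w = (8 - (4)·0.5000 - (-3)·-0.2500) / (10) = 0.5250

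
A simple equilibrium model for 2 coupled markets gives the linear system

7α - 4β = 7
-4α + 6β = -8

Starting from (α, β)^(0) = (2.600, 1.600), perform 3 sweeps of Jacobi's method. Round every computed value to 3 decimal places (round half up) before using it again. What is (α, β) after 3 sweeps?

Iteration 1:
  α = (7 - (-4)·1.600) / (7) = 1.914
  β = (-8 - (-4)·2.600) / (6) = 0.400
Iteration 2:
  α = (7 - (-4)·0.400) / (7) = 1.229
  β = (-8 - (-4)·1.914) / (6) = -0.057
Iteration 3:
  α = (7 - (-4)·-0.057) / (7) = 0.967
  β = (-8 - (-4)·1.229) / (6) = -0.514

(0.967, -0.514)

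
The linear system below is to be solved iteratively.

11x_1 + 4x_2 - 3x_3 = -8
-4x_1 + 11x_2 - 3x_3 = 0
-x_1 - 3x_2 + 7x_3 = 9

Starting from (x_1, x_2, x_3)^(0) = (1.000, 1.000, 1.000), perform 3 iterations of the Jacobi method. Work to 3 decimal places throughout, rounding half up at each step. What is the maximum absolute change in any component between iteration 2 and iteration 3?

Iteration 1:
  x_1 = (-8 - (4)·1.000 - (-3)·1.000) / (11) = -0.818
  x_2 = (0 - (-4)·1.000 - (-3)·1.000) / (11) = 0.636
  x_3 = (9 - (-1)·1.000 - (-3)·1.000) / (7) = 1.857
Iteration 2:
  x_1 = (-8 - (4)·0.636 - (-3)·1.857) / (11) = -0.452
  x_2 = (0 - (-4)·-0.818 - (-3)·1.857) / (11) = 0.209
  x_3 = (9 - (-1)·-0.818 - (-3)·0.636) / (7) = 1.441
Iteration 3:
  x_1 = (-8 - (4)·0.209 - (-3)·1.441) / (11) = -0.410
  x_2 = (0 - (-4)·-0.452 - (-3)·1.441) / (11) = 0.229
  x_3 = (9 - (-1)·-0.452 - (-3)·0.209) / (7) = 1.311
Change: (0.042, 0.020, -0.130) → max |·| = 0.130

0.130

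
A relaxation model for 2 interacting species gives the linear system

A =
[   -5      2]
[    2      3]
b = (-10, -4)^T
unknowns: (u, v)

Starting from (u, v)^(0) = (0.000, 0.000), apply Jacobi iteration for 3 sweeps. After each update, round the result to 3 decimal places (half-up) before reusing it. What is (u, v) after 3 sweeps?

(0.933, -2.311)

Iteration 1:
  u = (-10 - (2)·0.000) / (-5) = 2.000
  v = (-4 - (2)·0.000) / (3) = -1.333
Iteration 2:
  u = (-10 - (2)·-1.333) / (-5) = 1.467
  v = (-4 - (2)·2.000) / (3) = -2.667
Iteration 3:
  u = (-10 - (2)·-2.667) / (-5) = 0.933
  v = (-4 - (2)·1.467) / (3) = -2.311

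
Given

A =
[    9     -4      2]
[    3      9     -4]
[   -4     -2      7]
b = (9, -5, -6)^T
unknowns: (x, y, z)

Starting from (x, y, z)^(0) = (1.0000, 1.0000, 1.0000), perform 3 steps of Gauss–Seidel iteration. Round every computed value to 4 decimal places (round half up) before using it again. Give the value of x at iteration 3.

Iteration 1:
  x = (9 - (-4)·1.0000 - (2)·1.0000) / (9) = 1.2222
  y = (-5 - (3)·1.2222 - (-4)·1.0000) / (9) = -0.5185
  z = (-6 - (-4)·1.2222 - (-2)·-0.5185) / (7) = -0.3069
Iteration 2:
  x = (9 - (-4)·-0.5185 - (2)·-0.3069) / (9) = 0.8378
  y = (-5 - (3)·0.8378 - (-4)·-0.3069) / (9) = -0.9712
  z = (-6 - (-4)·0.8378 - (-2)·-0.9712) / (7) = -0.6559
Iteration 3:
  x = (9 - (-4)·-0.9712 - (2)·-0.6559) / (9) = 0.7141
  y = (-5 - (3)·0.7141 - (-4)·-0.6559) / (9) = -1.0851
  z = (-6 - (-4)·0.7141 - (-2)·-1.0851) / (7) = -0.7591

0.7141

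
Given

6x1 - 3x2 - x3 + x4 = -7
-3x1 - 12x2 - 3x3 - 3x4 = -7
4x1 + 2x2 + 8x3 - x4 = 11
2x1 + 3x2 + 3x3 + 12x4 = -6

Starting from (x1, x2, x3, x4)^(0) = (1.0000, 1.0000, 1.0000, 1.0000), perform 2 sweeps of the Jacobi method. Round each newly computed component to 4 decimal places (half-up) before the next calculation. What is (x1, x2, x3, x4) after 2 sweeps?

Iteration 1:
  x1 = (-7 - (-3)·1.0000 - (-1)·1.0000 - (1)·1.0000) / (6) = -0.6667
  x2 = (-7 - (-3)·1.0000 - (-3)·1.0000 - (-3)·1.0000) / (-12) = -0.1667
  x3 = (11 - (4)·1.0000 - (2)·1.0000 - (-1)·1.0000) / (8) = 0.7500
  x4 = (-6 - (2)·1.0000 - (3)·1.0000 - (3)·1.0000) / (12) = -1.1667
Iteration 2:
  x1 = (-7 - (-3)·-0.1667 - (-1)·0.7500 - (1)·-1.1667) / (6) = -0.9306
  x2 = (-7 - (-3)·-0.6667 - (-3)·0.7500 - (-3)·-1.1667) / (-12) = 0.8542
  x3 = (11 - (4)·-0.6667 - (2)·-0.1667 - (-1)·-1.1667) / (8) = 1.6042
  x4 = (-6 - (2)·-0.6667 - (3)·-0.1667 - (3)·0.7500) / (12) = -0.5347

(-0.9306, 0.8542, 1.6042, -0.5347)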